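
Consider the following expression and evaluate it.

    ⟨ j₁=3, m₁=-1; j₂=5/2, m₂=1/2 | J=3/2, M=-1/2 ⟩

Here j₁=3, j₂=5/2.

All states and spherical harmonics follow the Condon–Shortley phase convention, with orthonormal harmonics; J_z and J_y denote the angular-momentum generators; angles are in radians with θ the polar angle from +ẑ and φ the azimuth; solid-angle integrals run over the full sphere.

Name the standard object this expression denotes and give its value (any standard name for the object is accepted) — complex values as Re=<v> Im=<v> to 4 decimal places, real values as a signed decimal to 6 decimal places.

Clebsch–Gordan coefficient, −√(1/105) ≈ -0.097590

This is a Clebsch–Gordan (vector-coupling) coefficient.
j₁+j₂−J=4  J+j₁−j₂=2  J−j₁+j₂=1  j₁+j₂+J+1=8
(j₁±m₁, j₂±m₂, J±M) = (2,4,3,2,1,2)
P² = 192/35
sum k=2..3:
  [2] +1/8 = 1/8
  [3] −1/6 = -1/6
S = -1/24
C² = P²·S² = 1/105 ; C = -0.097590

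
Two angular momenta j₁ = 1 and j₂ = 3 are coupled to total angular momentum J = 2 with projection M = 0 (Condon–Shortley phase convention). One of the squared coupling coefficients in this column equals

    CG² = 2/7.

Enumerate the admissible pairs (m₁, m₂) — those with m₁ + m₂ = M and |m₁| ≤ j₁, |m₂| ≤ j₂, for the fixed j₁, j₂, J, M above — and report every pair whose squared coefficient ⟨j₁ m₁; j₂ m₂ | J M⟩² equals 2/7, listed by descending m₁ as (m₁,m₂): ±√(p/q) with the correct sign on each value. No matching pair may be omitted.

(1,-1): +√(2/7); (-1,1): +√(2/7)

Admissible pairs with m₁+m₂ = M = 0: (-1,1), (0,0), (1,-1)
  (m₁,m₂)=(1,-1): CG² = 2/7, CG = +√(2/7)   ← matches the target
  (m₁,m₂)=(0,0): CG² = 3/7, CG = −√(3/7)
  (m₁,m₂)=(-1,1): CG² = 2/7, CG = +√(2/7)   ← matches the target
Pairs with CG² = 2/7: (1,-1): +√(2/7); (-1,1): +√(2/7)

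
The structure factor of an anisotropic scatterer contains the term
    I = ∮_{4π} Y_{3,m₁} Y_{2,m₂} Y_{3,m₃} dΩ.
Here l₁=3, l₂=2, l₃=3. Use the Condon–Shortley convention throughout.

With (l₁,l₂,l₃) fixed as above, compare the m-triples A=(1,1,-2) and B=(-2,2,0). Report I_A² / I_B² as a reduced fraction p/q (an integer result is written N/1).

3/4

Shared (l₁,l₂,l₃)=(3,2,3): N and (l;000)² cancel in I_A²/I_B².
A: Δ = 2!·4!·2!/9! = 1/3780; Racah Σ t=1..2: t=1:−1/12 t=2:+1/48 = -1/16; ⇒ 3j(3 2 3; 1 1 -2)² = 1/28, sgn +1
B: Δ = 2!·4!·2!/9! = 1/3780; Racah Σ t=2..2: t=2:+1/24 = 1/24; ⇒ 3j(3 2 3; -2 2 0)² = 1/21, sgn -1
I_A²/I_B² = (1/28)/(1/21) = 3/4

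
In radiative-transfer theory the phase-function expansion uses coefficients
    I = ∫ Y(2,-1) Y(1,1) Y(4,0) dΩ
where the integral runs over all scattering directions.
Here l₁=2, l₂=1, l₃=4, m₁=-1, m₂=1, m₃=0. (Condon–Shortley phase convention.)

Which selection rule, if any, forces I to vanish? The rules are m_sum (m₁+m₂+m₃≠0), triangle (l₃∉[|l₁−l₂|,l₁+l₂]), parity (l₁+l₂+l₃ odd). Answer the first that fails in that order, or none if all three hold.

triangle

azimuthal sum: -1 + 1 + 0 = 0  ✓
l₃ must lie in [1,3]; have l₃=4  ✗
L = 2 + 1 + 4 = 7 (odd)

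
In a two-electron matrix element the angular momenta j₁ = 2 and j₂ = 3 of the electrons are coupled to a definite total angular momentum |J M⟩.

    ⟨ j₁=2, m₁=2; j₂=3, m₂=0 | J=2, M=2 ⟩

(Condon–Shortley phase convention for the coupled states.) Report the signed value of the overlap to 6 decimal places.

j₁+j₂−J=3  J+j₁−j₂=1  J−j₁+j₂=3  j₁+j₂+J+1=8
(j₁±m₁, j₂±m₂, J±M) = (4,0,3,3,4,0)
P² = 648/7
sum k=0..0:
  [0] +1/36 = 1/36
S = 1/36
C² = P²·S² = 1/14 ; C = +0.267261

+√(1/14) = +0.267261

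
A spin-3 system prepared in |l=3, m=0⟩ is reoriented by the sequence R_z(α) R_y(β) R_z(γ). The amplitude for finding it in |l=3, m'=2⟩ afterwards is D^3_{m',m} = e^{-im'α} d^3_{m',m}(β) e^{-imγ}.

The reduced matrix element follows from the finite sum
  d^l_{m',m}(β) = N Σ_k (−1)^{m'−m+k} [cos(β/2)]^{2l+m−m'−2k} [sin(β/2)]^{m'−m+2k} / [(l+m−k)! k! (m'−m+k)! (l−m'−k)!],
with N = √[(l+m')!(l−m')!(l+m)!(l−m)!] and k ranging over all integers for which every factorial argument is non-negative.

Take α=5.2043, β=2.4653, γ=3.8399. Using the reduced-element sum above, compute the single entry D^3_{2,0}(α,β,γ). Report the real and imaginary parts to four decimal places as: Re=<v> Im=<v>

Re=0.2317 Im=-0.3483

First d^3_{2,0}(β=2.4653), then the phase factors e^{-i(2)α} and e^{-i(0)γ}:
With c≡cos(β/2)=0.331739 and s≡sin(β/2)=0.943371, N=[120·1·6·6]^{1/2}=65.726707
k: max(0,(0)−(2))=0 … min(3+(0),3−(2))=1
  k=0: (−1)^2·65.7267/(12)·0.3317^4·0.9434^2 = +0.059035
  k=1: (−1)^3·65.7267/(12)·0.3317^2·0.9434^4 = -0.477402
d^3_{2,0}(2.4653) = +0.059035 -0.477402 = -0.418367
D = (-0.553844+0.832620i)·(-0.418367)·(+1.000000+0.000000i) = +0.231710-0.348340i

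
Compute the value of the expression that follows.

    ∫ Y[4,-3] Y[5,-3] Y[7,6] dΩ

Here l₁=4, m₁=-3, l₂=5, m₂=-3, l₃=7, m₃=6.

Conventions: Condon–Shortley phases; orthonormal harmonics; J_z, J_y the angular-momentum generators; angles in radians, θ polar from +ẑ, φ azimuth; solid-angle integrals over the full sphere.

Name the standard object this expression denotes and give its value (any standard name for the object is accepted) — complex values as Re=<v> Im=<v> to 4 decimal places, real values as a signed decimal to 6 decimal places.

This is a Gaunt coefficient — the integral of a triple product of spherical harmonics over the sphere.
m-sum 0 ✓  L=16 even ✓  1≤7≤9 ✓
Π(2lᵢ+1) = 9×11×15 = 1485
triangle coeff Δ(4,5,7) = 1/6126120
Σ_t [0,2]: t=0:+1/69120 t=1:−1/20736 t=2:+1/69120 = -1/51840
(3j)²=280/21879 [(4 5 7; 0 0 0)], sign=+1
Σ_t [1,2]: t=1:−1/3628800 t=2:+1/9676800 = -1/5806080
(3j)²=5/408 [(4 5 7; -3 -3 6)], sign=+1
⇒ 4πI² = 875/3757
I = (+1)√(875/3757/(4π)) = 0.13613773

Gaunt coefficient, +0.136138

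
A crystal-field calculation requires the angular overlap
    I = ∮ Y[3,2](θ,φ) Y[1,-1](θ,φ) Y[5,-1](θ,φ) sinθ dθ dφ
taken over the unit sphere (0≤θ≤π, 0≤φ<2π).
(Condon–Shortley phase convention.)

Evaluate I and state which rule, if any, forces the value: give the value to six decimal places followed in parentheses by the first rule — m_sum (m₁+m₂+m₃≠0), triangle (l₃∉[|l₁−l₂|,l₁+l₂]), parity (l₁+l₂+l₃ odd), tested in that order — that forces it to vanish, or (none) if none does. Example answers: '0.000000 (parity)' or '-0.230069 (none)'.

triangle: need 2≤l₃≤4, have 5; I=0

0.000000 (triangle)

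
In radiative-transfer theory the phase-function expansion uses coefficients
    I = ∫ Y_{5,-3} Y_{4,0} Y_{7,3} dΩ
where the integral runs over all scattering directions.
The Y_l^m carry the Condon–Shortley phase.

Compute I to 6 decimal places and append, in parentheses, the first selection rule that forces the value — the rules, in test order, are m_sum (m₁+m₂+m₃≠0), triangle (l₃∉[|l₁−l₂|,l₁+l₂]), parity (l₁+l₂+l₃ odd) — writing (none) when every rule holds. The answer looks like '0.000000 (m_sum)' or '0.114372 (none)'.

0.062592 (none)

Checks pass: Σm=0; 16 even; l₃=7∈[1,9].
(2·5+1)(2·4+1)(2·7+1) = 1485
Δ: 2! 8! 6! / 17! → 1/6126120
sum: t=0:+1/69120 t=1:−1/20736 t=2:+1/69120 = -1/51840
3j²(5 4 7; 0 0 0) = Δ·Π!·Σ² = 280/21879  (sign +1)
sum: t=0:+1/3870720 t=1:−1/181440 t=2:+1/138240 = 23/11612160
3j²(5 4 7; -3 0 3) = Δ·Π!·Σ² = 529/204204  (sign +1)
combine: 4πI² = 1485·280/21879·529/204204 = 26450/537251
take √, sign +1: I = 0.06259207
No selection rule forces the value: the integral is nonzero (none).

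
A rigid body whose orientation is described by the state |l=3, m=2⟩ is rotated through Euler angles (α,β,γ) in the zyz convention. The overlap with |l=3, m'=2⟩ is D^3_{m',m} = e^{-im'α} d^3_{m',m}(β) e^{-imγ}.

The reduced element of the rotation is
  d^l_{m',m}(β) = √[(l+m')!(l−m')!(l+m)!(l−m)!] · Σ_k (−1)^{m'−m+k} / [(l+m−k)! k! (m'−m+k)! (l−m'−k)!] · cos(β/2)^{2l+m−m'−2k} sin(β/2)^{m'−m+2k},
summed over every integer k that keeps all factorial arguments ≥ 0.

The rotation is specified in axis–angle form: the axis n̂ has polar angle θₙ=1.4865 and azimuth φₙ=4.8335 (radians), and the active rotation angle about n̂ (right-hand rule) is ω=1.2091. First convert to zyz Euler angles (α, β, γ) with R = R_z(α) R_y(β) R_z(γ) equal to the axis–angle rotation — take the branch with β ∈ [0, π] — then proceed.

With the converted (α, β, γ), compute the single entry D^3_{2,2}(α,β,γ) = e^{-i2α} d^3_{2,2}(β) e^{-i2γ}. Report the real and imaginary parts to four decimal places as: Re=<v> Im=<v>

Re=-0.4151 Im=0.0983

Axis–angle → zyz. n̂ = (sinθₙcosφₙ, sinθₙsinφₙ, cosθₙ) = (+0.120386, -0.989150, +0.084197), ω = 1.2091.
R = I cosω + sinω [n̂]ₓ + (1−cosω) n̂n̂ᵀ gives
  R = [+0.363226, -0.155691, -0.918601; +0.001807, +0.986055, -0.166409; +0.931699, +0.058785, +0.358442]
β = atan2(√(R₁₃²+R₂₃²), R₃₃) = 1.204198; α = atan2(R₂₃, R₁₃) mod 2π = 3.320804; γ = atan2(R₃₂, −R₃₁) mod 2π = 3.078582
D^3_{2,2}(3.3208,1.2042,3.0786) = e^{-i·2·3.3208}·d^3_{2,2}(1.2042)·e^{-i·2·3.0786}. Compute d first:
With c≡cos(β/2)=0.824149 and s≡sin(β/2)=0.566374, N=[120·1·120·1]^{1/2}=120.000000
k∈{0,1} keeps every argument non-negative
  k=0: (−1)^0·120.0000/(120)·0.8241^6·0.5664^0 = +0.313352
  k=1: (−1)^1·120.0000/(24)·0.8241^4·0.5664^2 = -0.739943
d^3_{2,2}(1.2042) = +0.313352 -0.739943 = -0.426590
Phases: e^{-i·(2)·3.3208}=+0.936451-0.350798i, e^{-i·(2)·3.0786}=+0.992070+0.125687i ⇒ D=-0.415122+0.098251i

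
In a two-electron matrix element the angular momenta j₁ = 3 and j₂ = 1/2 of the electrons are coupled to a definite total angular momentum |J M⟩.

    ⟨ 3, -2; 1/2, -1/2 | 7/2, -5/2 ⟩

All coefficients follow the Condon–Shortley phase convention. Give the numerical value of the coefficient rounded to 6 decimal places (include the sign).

+√(6/7) ≈ +0.925820

√[8·0!6!1!/8! · 1!5!0!1!1!6!] = √(86400/7)
  +(−1)^0/∏(0,0,5,0,1,1)! = 1/120  (running 1/120)
⟨..|..⟩ = √(86400/7)·(1/120) = +0.925820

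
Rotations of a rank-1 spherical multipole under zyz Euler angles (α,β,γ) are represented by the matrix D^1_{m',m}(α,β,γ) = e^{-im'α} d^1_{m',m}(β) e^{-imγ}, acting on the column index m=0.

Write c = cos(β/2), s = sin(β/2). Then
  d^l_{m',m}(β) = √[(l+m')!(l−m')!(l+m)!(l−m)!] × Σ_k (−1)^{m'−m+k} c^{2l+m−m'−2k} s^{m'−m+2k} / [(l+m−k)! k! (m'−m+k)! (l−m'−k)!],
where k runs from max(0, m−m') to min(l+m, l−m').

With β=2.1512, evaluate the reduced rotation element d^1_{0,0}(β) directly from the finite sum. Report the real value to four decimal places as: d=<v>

d=-0.5484

d^1_{0,0}(β=2.1512) via the finite sum:
With c≡cos(β/2)=0.475204 and s≡sin(β/2)=0.879875, N=[1·1·1·1]^{1/2}=1.000000
Admissible k: 0..1 (factorial args all ≥0)
  k=0: (−1)^0·1.0000/(1)·0.4752^2·0.8799^0 = +0.225819
  k=1: (−1)^1·1.0000/(1)·0.4752^0·0.8799^2 = -0.774181
d^1_{0,0}(2.1512) = +0.225819 -0.774181 = -0.548362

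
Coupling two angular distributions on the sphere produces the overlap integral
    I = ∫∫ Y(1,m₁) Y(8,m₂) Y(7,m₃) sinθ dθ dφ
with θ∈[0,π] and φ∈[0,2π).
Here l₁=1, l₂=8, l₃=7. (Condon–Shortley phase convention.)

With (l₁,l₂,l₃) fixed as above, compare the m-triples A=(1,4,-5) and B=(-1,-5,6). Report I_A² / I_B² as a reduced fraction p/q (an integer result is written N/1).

2/1

l's match ⇒ only the (l;m) 3-j factors differ between A and B.
A: triangle coeff Δ(1,8,7) = 1/2040; Σ_t [0,0]: t=0:+1/1916006400 = 1/1916006400; (3j)²=1/340 [(1 8 7; 1 4 -5)], sign=+1
B: triangle coeff Δ(1,8,7) = 1/2040; Σ_t [2,2]: t=2:+1/12454041600 = 1/12454041600; (3j)²=1/680 [(1 8 7; -1 -5 6)], sign=-1
I_A²/I_B² = (1/340)/(1/680) = 2/1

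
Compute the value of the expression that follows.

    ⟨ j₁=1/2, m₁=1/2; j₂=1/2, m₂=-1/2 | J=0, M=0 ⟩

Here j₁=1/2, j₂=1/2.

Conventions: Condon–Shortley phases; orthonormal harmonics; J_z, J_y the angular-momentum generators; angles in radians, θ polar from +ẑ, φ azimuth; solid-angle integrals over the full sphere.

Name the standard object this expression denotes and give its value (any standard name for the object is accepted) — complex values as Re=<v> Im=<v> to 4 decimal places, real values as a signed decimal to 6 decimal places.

This is a Clebsch–Gordan (vector-coupling) coefficient.
j₁+j₂−J=1  J+j₁−j₂=0  J−j₁+j₂=0  j₁+j₂+J+1=2
(j₁±m₁, j₂±m₂, J±M) = (1,0,0,1,0,0)
P² = 1/2
sum k=0..0:
  [0] +1/1 = 1
S = 1
C² = P²·S² = 1/2 ; C = +0.707107

Clebsch–Gordan coefficient, +√(1/2) ≈ +0.707107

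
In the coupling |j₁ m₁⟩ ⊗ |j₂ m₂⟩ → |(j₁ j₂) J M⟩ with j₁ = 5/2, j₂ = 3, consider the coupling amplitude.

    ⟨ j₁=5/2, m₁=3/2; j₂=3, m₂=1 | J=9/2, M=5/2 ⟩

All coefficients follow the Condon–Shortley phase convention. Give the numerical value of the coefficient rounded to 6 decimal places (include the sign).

triangle: 1!×4!×5!/11! = 2880/39916800
(j±m)!: 4!×1!×4!×2!×7!×2! = 11612160
prefactor² = (2J+1)×Δ×N² = 92160/11
  k=0: +1/(0!×1!×1!×4!×3!×1!) = 1/144
  k=1: −1/(1!×0!×0!×3!×4!×2!) = -1/288
Σ = 1/288  ⇒  CG² = 92160/11×(1/288)² = 10/99
CG = +√(10/99) = +0.317821

+√(10/99) ≈ +0.317821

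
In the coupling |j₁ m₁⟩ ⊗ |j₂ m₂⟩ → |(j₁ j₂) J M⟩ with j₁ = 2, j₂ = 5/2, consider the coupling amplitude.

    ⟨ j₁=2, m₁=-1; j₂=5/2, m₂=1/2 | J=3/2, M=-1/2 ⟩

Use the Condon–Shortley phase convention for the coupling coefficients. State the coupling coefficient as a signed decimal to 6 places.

triangle: 3!×1!×2!/7! = 12/5040
(j±m)!: 1!×3!×3!×2!×1!×2! = 144
prefactor² = (2J+1)×Δ×N² = 48/35
  k=2: +1/(2!×1!×1!×1!×0!×1!) = 1/2
  k=3: −1/(3!×0!×0!×0!×1!×2!) = -1/12
Σ = 5/12  ⇒  CG² = 48/35×(5/12)² = 5/21
CG = +√(5/21) = +0.487950

+√(5/21) ≈ +0.487950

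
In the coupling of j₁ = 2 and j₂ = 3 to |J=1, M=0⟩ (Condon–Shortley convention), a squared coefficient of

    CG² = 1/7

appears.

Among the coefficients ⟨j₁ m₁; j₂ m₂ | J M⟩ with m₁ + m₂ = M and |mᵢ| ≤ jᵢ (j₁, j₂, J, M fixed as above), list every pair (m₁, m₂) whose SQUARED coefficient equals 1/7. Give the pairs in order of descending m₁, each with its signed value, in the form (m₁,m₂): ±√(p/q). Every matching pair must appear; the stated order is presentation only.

Admissible pairs with m₁+m₂ = M = 0: (-2,2), (-1,1), (0,0), (1,-1), (2,-2)
  (m₁,m₂)=(2,-2): CG² = 1/7, CG = +√(1/7)   ← matches the target
  (m₁,m₂)=(1,-1): CG² = 8/35, CG = −√(8/35)
  (m₁,m₂)=(0,0): CG² = 9/35, CG = +√(9/35)
  (m₁,m₂)=(-1,1): CG² = 8/35, CG = −√(8/35)
  (m₁,m₂)=(-2,2): CG² = 1/7, CG = +√(1/7)   ← matches the target
Pairs with CG² = 1/7: (2,-2): +√(1/7); (-2,2): +√(1/7)

(2,-2): +√(1/7); (-2,2): +√(1/7)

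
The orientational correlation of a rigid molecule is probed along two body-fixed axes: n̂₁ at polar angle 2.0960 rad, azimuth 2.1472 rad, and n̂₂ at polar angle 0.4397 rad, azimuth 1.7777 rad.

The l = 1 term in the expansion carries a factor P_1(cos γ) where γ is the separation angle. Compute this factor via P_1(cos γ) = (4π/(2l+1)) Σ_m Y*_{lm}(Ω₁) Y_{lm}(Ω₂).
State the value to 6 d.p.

Summing Y*_{l m}(θ₁,φ₁)·Y_{l m}(θ₂,φ₂) over m ∈ [−1, 1]; prefactor 4π/(2·1+1) = 4.188790:
  term(m=-1) = (0.040995, 0.015877)   from Y*(Ω₁)=(-0.162920, 0.250631), Y(Ω₂)=(-0.030212, -0.143929)
  term(m=+0) = (-0.108312, -0.000000)   from Y*(Ω₁)=(-0.244980, -0.000000), Y(Ω₂)=(0.442126, 0.000000)
  term(m=+1) = (0.040995, -0.015877)   from Y*(Ω₁)=(0.162920, 0.250631), Y(Ω₂)=(0.030212, -0.143929)
Σ over m = (-0.026322, 0.000000); ×(4π/3) → (-0.110257, 0.000000). Real part: -0.110257

-0.110257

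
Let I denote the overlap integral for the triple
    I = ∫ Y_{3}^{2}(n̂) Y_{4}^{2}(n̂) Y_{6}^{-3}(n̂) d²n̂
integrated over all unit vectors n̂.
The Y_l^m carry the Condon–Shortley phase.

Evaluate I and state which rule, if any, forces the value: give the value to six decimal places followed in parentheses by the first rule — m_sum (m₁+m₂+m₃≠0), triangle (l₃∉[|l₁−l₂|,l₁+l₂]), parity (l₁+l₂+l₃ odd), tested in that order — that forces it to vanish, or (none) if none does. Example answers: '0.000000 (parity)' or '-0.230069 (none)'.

2 + 2 − 3 = 1 ≠ 0: azimuthal integral kills it; I = 0

0.000000 (m_sum)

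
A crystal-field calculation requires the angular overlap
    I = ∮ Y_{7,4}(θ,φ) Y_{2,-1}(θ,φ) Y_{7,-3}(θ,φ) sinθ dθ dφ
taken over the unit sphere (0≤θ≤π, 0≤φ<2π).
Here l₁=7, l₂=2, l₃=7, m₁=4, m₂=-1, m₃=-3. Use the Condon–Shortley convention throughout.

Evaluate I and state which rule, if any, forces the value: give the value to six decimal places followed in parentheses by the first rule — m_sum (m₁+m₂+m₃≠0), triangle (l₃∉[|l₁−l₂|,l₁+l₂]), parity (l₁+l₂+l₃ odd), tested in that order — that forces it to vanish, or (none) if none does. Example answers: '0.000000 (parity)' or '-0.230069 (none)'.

0.162315 (none)

m-sum 0 ✓  L=16 even ✓  5≤7≤9 ✓
Π(2lᵢ+1) = 15×5×15 = 1125
triangle coeff Δ(7,2,7) = 1/185640
Σ_t [0,2]: t=0:+1/2419200 t=1:−1/518400 t=2:+1/2419200 = -1/907200
(3j)²=56/3315 [(7 2 7; 0 0 0)], sign=+1
Σ_t [0,1]: t=0:+1/4354560 t=1:−1/14515200 = 1/6220800
(3j)²=77/4420 [(7 2 7; 4 -1 -3)], sign=+1
⇒ 4πI² = 16170/48841
I = (+1)√(16170/48841/(4π)) = 0.16231468
No selection rule forces the value: the integral is nonzero (none).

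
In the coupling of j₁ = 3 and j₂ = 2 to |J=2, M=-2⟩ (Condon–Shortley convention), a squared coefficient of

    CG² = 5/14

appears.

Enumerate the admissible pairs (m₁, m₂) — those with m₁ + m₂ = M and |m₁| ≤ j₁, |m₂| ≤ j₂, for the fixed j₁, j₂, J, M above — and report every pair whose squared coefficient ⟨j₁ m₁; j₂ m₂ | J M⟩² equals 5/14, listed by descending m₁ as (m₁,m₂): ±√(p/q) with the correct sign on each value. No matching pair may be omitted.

(-2,0): +√(5/14); (-3,1): −√(5/14)

Admissible pairs with m₁+m₂ = M = -2: (-3,1), (-2,0), (-1,-1), (0,-2)
  (m₁,m₂)=(0,-2): CG² = 1/14, CG = +√(1/14)
  (m₁,m₂)=(-1,-1): CG² = 3/14, CG = −√(3/14)
  (m₁,m₂)=(-2,0): CG² = 5/14, CG = +√(5/14)   ← matches the target
  (m₁,m₂)=(-3,1): CG² = 5/14, CG = −√(5/14)   ← matches the target
Pairs with CG² = 5/14: (-2,0): +√(5/14); (-3,1): −√(5/14)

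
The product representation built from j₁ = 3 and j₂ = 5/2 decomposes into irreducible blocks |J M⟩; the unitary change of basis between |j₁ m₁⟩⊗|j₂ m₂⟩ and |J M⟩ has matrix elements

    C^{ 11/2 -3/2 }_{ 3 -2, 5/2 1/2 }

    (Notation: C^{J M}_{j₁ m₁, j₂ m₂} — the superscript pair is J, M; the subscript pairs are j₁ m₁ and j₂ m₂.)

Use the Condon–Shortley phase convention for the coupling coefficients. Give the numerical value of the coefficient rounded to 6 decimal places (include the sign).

+0.426401  (= +√(2/11))

√[12·0!6!5!/12! · 1!5!3!2!4!7!] = √(4147200/11)
  +(−1)^0/∏(0,0,5,3,1,2)! = 1/1440  (running 1/1440)
⟨..|..⟩ = √(4147200/11)·(1/1440) = +0.426401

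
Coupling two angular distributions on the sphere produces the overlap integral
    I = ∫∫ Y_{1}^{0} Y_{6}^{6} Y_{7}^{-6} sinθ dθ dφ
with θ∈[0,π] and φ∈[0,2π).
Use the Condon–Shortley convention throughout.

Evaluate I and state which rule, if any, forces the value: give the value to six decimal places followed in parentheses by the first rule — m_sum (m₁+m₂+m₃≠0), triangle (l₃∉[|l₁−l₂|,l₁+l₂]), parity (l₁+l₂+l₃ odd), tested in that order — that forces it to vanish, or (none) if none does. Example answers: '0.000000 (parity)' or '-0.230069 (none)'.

0.126157 (none)

m-sum 0 ✓  L=14 even ✓  5≤7≤7 ✓
Π(2lᵢ+1) = 3×13×15 = 585
triangle coeff Δ(1,6,7) = 1/1365
Σ_t [0,0]: t=0:+1/518400 = 1/518400
(3j)²=7/195 [(1 6 7; 0 0 0)], sign=-1
Σ_t [0,0]: t=0:+1/479001600 = 1/479001600
(3j)²=1/105 [(1 6 7; 0 6 -6)], sign=-1
⇒ 4πI² = 1/5
I = (+1)√(1/5/(4π)) = 0.12615663
No selection rule forces the value: the integral is nonzero (none).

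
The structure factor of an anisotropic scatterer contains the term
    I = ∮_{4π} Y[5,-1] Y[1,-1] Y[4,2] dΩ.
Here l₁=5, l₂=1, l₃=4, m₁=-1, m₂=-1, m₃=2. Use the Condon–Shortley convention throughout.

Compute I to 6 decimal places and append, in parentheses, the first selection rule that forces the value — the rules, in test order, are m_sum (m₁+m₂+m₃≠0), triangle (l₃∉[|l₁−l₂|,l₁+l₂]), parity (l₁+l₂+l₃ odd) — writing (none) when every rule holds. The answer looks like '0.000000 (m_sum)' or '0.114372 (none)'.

Checks pass: Σm=0; 10 even; l₃=4∈[4,6].
(2·5+1)(2·1+1)(2·4+1) = 297
Δ: 2! 8! 0! / 11! → 1/495
sum: t=1:−1/576 = -1/576
3j²(5 1 4; 0 0 0) = Δ·Π!·Σ² = 5/99  (sign -1)
sum: t=0:+1/2880 = 1/2880
3j²(5 1 4; -1 -1 2) = Δ·Π!·Σ² = 2/165  (sign +1)
combine: 4πI² = 297·5/99·2/165 = 2/11
take √, sign -1: I = -0.12028562
No selection rule forces the value: the integral is nonzero (none).

-0.120286 (none)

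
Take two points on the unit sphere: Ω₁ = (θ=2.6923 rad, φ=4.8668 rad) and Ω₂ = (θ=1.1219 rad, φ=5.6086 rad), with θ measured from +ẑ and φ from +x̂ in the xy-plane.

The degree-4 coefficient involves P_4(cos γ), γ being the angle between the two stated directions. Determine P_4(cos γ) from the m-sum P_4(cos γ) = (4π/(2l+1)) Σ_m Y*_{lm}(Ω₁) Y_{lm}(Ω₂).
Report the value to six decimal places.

0.336148

Term-by-term m-sum for l=4 (normalisation 4π/9 = 1.396263):
  m=-4: (0.012838, 0.009120) × (-0.263369, 0.125037) = (-0.004522, -0.000797)  (running Σ = (-0.004522, -0.000797))
  m=-3: (0.041277, -0.082639) × (-0.173830, 0.357153) = (0.022340, 0.029107)  (running Σ = (0.017818, 0.028311))
  m=-2: (-0.281330, -0.089752) × (0.018999, 0.084317) = (0.002223, -0.025426)  (running Σ = (0.020041, 0.002885))
  m=-1: (-0.076273, 0.490031) × (-0.242923, -0.194276) = (0.113730, -0.104221)  (running Σ = (0.133771, -0.101337))
  m=0: (0.179819, -0.000000) × (-0.149003, 0.000000) = (-0.026793, 0.000000)  (running Σ = (0.106977, -0.101337))
  m=1: (0.076273, 0.490031) × (0.242923, -0.194276) = (0.113730, 0.104221)  (running Σ = (0.220707, 0.002885))
  m=2: (-0.281330, 0.089752) × (0.018999, -0.084317) = (0.002223, 0.025426)  (running Σ = (0.222930, 0.028311))
  m=3: (-0.041277, -0.082639) × (0.173830, 0.357153) = (0.022340, -0.029107)  (running Σ = (0.245269, -0.000797))
  m=4: (0.012838, -0.009120) × (-0.263369, -0.125037) = (-0.004522, 0.000797)  (running Σ = (0.240748, -0.000000))
Accumulated sum (0.240748, -0.000000); after 4π/(2l+1) scaling, (0.336148, -0.000000) ⇒ P_4 = 0.336148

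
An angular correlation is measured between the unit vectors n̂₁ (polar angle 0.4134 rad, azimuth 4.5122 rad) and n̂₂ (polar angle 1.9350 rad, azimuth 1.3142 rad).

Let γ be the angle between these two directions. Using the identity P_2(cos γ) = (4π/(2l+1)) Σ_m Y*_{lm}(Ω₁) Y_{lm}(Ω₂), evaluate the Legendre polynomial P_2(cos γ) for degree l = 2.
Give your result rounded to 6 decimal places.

0.237053

Addition theorem: P_2(cos γ) = (4π/5) Σ_m Y*_{lm}(Ω₁) Y_{lm}(Ω₂), m = −2…2:
  term(m=-2) = +0.020891+0.002367i   from Y*(Ω₁)=-0.057408+0.024297i, Y(Ω₂)=-0.293817-0.165583i
  term(m=-1) = +0.072964+0.004120i   from Y*(Ω₁)=-0.056516-0.278532i, Y(Ω₂)=-0.065258+0.248717i
  term(m=+0) = -0.093389+0.000000i   from Y*(Ω₁)=+0.478086-0.000000i, Y(Ω₂)=-0.195339+0.000000i
  term(m=+1) = +0.072964-0.004120i   from Y*(Ω₁)=+0.056516-0.278532i, Y(Ω₂)=+0.065258+0.248717i
  term(m=+2) = +0.020891-0.002367i   from Y*(Ω₁)=-0.057408-0.024297i, Y(Ω₂)=-0.293817+0.165583i
Total Σ_m = +0.094320+0.000000i. Multiply by 2.513274: +0.237053+0.000000i. P_2(cos γ) = 0.237053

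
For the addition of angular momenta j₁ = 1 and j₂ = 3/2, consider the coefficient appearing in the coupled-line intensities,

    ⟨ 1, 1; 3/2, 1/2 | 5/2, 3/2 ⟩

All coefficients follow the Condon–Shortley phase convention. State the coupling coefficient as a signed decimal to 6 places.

√[6·0!2!3!/6! · 2!0!2!1!4!1!] = √(48/5)
  +(−1)^0/∏(0,0,0,2,2,1)! = 1/4  (running 1/4)
⟨..|..⟩ = √(48/5)·(1/4) = +0.774597

+√(3/5) ≈ +0.774597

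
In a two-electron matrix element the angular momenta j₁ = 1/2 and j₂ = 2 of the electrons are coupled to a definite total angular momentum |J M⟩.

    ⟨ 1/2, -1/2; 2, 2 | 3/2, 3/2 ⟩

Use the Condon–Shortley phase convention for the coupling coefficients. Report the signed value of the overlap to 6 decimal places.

triangle: 1!×0!×3!/5! = 6/120
(j±m)!: 0!×1!×4!×0!×3!×0! = 144
prefactor² = (2J+1)×Δ×N² = 144/5
  k=1: −1/(1!×0!×0!×3!×0!×0!) = -1/6
Σ = -1/6  ⇒  CG² = 144/5×(-1/6)² = 4/5
CG = −√(4/5) = -0.894427

−√(4/5) ≈ -0.894427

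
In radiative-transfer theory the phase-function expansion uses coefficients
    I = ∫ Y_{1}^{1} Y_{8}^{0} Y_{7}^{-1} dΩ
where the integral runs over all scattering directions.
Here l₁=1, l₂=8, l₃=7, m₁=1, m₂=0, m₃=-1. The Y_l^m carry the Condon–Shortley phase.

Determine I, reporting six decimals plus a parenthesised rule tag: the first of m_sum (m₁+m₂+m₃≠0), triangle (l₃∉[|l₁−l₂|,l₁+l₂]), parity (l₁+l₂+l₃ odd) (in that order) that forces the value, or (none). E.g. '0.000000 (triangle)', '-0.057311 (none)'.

Rules hold: Σm=0, L=16 even, 7≤7≤9.
N = 3·17·15 = 765
Δ = 2!·0!·14!/17! = 1/2040
Racah Σ t=1..1: t=1:−1/25401600 = -1/25401600
⇒ 3j(1 8 7; 0 0 0)² = 8/255, sgn +1
Racah Σ t=0..0: t=0:+1/58060800 = 1/58060800
⇒ 3j(1 8 7; 1 0 -1)² = 7/510, sgn +1
4πI² = N·(3j₀)²·(3jₘ)² = 28/85
I = +1·√(0.329412/4π) = 0.16190663
No selection rule forces the value: the integral is nonzero (none).

0.161907 (none)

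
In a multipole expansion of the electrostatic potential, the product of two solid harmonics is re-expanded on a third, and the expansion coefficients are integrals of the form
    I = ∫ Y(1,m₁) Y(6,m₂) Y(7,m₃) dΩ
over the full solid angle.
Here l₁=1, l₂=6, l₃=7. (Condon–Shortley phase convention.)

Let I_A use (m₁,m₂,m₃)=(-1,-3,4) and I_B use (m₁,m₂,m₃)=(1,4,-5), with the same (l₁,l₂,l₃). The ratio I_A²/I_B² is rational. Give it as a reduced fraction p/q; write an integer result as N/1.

5/6

l's match ⇒ only the (l;m) 3-j factors differ between A and B.
A: triangle coeff Δ(1,6,7) = 1/1365; Σ_t [0,0]: t=0:+1/4354560 = 1/4354560; (3j)²=11/273 [(1 6 7; -1 -3 4)], sign=-1
B: triangle coeff Δ(1,6,7) = 1/1365; Σ_t [0,0]: t=0:+1/14515200 = 1/14515200; (3j)²=22/455 [(1 6 7; 1 4 -5)], sign=+1
I_A²/I_B² = (11/273)/(22/455) = 5/6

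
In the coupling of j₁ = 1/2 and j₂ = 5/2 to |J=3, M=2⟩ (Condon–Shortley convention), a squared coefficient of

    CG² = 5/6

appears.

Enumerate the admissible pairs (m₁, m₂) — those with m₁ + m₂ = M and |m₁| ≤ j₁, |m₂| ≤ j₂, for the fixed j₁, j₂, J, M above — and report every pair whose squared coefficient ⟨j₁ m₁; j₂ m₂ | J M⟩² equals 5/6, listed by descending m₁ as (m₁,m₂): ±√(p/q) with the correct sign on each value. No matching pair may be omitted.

(1/2,3/2): +√(5/6)

Admissible pairs with m₁+m₂ = M = 2: (-1/2,5/2), (1/2,3/2)
  (m₁,m₂)=(1/2,3/2): CG² = 5/6, CG = +√(5/6)   ← matches the target
  (m₁,m₂)=(-1/2,5/2): CG² = 1/6, CG = +√(1/6)
Pairs with CG² = 5/6: (1/2,3/2): +√(5/6)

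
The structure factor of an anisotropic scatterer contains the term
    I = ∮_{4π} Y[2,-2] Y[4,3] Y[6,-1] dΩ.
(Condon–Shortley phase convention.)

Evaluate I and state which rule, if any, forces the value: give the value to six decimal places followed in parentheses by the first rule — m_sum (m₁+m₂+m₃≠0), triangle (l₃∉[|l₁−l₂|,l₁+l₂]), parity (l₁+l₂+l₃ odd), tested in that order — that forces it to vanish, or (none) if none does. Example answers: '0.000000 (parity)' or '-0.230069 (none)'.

m-sum 0 ✓  L=12 even ✓  2≤6≤6 ✓
Π(2lᵢ+1) = 5×9×13 = 585
triangle coeff Δ(2,4,6) = 1/6435
Σ_t [0,0]: t=0:+1/2304 = 1/2304
(3j)²=5/143 [(2 4 6; 0 0 0)], sign=+1
Σ_t [0,0]: t=0:+1/120960 = 1/120960
(3j)²=1/1287 [(2 4 6; -2 3 -1)], sign=-1
⇒ 4πI² = 25/1573
I = (-1)√(25/1573/(4π)) = -0.03556319
No selection rule forces the value: the integral is nonzero (none).

-0.035563 (none)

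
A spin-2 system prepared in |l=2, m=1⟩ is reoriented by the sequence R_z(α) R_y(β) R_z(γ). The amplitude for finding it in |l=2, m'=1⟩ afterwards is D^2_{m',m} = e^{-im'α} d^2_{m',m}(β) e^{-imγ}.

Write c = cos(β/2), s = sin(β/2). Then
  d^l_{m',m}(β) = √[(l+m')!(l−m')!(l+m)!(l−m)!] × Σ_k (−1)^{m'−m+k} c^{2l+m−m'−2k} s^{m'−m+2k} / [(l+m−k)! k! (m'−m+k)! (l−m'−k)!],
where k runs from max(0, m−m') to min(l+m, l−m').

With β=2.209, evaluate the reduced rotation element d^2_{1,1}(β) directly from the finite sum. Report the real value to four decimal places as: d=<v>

d^2_{1,1}(β=2.2090) via the finite sum:
c=cos(2.209000/2)=0.449581, s=sin(2.209000/2)=0.893240; N=√[6·1·6·1]=6.000000
The bounds max(0,m−m')=0 and min(l+m,l−m')=1 give 2 terms
  k=0: (−1)^0·6.0000/(6)·0.4496^4·0.8932^0 = +0.040854
  k=1: (−1)^1·6.0000/(2)·0.4496^2·0.8932^2 = -0.483808
d^2_{1,1}(2.2090) = +0.040854 -0.483808 = -0.442954

d=-0.4430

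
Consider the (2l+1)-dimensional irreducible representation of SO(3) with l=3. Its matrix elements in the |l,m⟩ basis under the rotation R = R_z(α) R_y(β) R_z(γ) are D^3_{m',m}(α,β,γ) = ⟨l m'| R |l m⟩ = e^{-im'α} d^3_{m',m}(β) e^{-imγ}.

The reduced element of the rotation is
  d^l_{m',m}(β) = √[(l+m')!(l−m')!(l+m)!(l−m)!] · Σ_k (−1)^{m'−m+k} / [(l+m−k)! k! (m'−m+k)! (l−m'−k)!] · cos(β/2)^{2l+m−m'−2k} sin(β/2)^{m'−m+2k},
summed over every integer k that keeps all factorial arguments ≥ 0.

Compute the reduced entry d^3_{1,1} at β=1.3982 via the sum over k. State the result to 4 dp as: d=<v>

d^3_{1,1}(β=1.3982) via the finite sum:
Half-angle: c=0.765422, s=0.643529. N=√(24·2·24·2)=48.000000
Admissible k: 0..2 (factorial args all ≥0)
  k=0: (−1)^0·48.0000/(48)·0.7654^6·0.6435^0 = +0.201097
  k=1: (−1)^1·48.0000/(6)·0.7654^4·0.6435^2 = -1.137180
  k=2: (−1)^2·48.0000/(8)·0.7654^2·0.6435^4 = +0.602872
d^3_{1,1}(1.3982) = +0.201097 -1.137180 +0.602872 = -0.333211

d=-0.3332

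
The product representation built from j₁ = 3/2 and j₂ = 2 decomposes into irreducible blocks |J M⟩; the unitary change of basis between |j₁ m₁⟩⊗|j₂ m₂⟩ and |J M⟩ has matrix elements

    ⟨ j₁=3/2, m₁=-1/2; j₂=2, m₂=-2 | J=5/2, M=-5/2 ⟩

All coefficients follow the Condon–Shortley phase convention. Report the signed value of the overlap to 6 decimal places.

+0.755929  (= +√(4/7))

√[6·1!2!3!/7! · 1!2!0!4!0!5!] = √(576/7)
  +(−1)^0/∏(0,1,2,0,0,3)! = 1/12  (running 1/12)
⟨..|..⟩ = √(576/7)·(1/12) = +0.755929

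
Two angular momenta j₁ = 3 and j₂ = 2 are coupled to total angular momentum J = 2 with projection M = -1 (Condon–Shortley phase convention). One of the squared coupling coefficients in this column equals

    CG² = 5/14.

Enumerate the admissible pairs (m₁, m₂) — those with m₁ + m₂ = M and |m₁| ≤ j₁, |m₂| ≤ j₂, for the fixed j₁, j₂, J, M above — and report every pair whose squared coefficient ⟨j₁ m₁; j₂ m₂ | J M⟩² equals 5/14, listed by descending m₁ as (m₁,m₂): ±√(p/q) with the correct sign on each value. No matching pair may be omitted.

Admissible pairs with m₁+m₂ = M = -1: (-3,2), (-2,1), (-1,0), (0,-1), (1,-2)
  (m₁,m₂)=(1,-2): CG² = 3/14, CG = +√(3/14)
  (m₁,m₂)=(0,-1): CG² = 2/7, CG = −√(2/7)
  (m₁,m₂)=(-1,0): CG² = 1/7, CG = +√(1/7)
  (m₁,m₂)=(-2,1): CG² = 0/1, CG = 0
  (m₁,m₂)=(-3,2): CG² = 5/14, CG = −√(5/14)   ← matches the target
Pairs with CG² = 5/14: (-3,2): −√(5/14)

(-3,2): −√(5/14)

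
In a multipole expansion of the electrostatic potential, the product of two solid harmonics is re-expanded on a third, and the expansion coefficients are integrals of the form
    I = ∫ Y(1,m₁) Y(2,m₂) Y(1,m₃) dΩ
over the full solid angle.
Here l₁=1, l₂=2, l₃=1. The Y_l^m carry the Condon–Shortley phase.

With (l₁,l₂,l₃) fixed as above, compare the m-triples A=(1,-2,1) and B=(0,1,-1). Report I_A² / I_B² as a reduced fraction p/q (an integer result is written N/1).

2/1

l's match ⇒ only the (l;m) 3-j factors differ between A and B.
A: triangle coeff Δ(1,2,1) = 1/30; Σ_t [0,0]: t=0:+1/4 = 1/4; (3j)²=1/5 [(1 2 1; 1 -2 1)], sign=+1
B: triangle coeff Δ(1,2,1) = 1/30; Σ_t [1,1]: t=1:−1/2 = -1/2; (3j)²=1/10 [(1 2 1; 0 1 -1)], sign=-1
I_A²/I_B² = (1/5)/(1/10) = 2/1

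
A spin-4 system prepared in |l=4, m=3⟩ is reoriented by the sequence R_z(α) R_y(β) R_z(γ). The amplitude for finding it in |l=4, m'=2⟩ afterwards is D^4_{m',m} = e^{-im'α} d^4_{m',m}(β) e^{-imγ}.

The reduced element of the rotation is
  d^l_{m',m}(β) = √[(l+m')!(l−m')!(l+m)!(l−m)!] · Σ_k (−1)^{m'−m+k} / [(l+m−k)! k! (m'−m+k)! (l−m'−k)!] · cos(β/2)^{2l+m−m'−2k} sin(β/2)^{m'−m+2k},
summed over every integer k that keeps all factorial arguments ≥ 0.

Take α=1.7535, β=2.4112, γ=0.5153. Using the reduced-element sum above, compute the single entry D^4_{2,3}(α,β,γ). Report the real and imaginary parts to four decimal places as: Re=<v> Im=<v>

Re=-0.0169 Im=-0.0477

First d^4_{2,3}(β=2.4112), then the phase factors e^{-i(2)α} and e^{-i(3)γ}:
c=cos(2.411200/2)=0.357133, s=sin(2.411200/2)=0.934054; N=√[720·2·5040·1]=2693.993318
k: max(0,(3)−(2))=1 … min(4+(3),4−(2))=2
  k=1: (−1)^0·2693.9933/(720)·0.3571^7·0.9341^1 = +0.002590
  k=2: (−1)^1·2693.9933/(240)·0.3571^5·0.9341^3 = -0.053143
d^4_{2,3}(2.4112) = +0.002590 -0.053143 = -0.050554
Attach z-rotation phases: D = e^{-i(2)(1.7535)}·(-0.050554)·e^{-i(3)(0.5153)} = -0.016883-0.047651i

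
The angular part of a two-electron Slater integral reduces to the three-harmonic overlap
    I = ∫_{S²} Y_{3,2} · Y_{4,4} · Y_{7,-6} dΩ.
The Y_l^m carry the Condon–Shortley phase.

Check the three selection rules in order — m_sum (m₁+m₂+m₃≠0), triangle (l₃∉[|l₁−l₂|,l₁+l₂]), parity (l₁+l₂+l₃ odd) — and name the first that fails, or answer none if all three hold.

azimuthal sum: 2 + 4 − 6 = 0  ✓
1 ≤ 7 ≤ 7 (triangle on l)  ✓
L = 3 + 4 + 7 = 14 (even)  ✓

none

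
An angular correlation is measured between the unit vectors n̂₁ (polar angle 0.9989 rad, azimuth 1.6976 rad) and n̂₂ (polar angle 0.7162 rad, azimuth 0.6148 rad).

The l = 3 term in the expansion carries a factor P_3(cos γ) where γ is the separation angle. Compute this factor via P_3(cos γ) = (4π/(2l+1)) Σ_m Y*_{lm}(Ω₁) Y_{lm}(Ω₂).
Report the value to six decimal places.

Summing Y*_{l m}(θ₁,φ₁)·Y_{l m}(θ₂,φ₂) over m ∈ [−3, 3]; prefactor 4π/(2·3+1) = 1.795196:
  term(m=-3) = (-0.029121, -0.003122)   from Y*(Ω₁)=(0.092107, -0.230331), Y(Ω₂)=(-0.031901, -0.113673)
  term(m=-2) = (-0.072818, 0.107633)   from Y*(Ω₁)=(-0.378591, -0.098126), Y(Ω₂)=(0.111183, -0.313117)
  term(m=-1) = (0.023174, 0.043657)   from Y*(Ω₁)=(-0.015968, 0.125253), Y(Ω₂)=(0.319762, -0.225780)
  term(m=+0) = (0.013540, 0.000000)   from Y*(Ω₁)=(-0.310102, -0.000000), Y(Ω₂)=(-0.043663, 0.000000)
  term(m=+1) = (0.023174, -0.043657)   from Y*(Ω₁)=(0.015968, 0.125253), Y(Ω₂)=(-0.319762, -0.225780)
  term(m=+2) = (-0.072818, -0.107633)   from Y*(Ω₁)=(-0.378591, 0.098126), Y(Ω₂)=(0.111183, 0.313117)
  term(m=+3) = (-0.029121, 0.003122)   from Y*(Ω₁)=(-0.092107, -0.230331), Y(Ω₂)=(0.031901, -0.113673)
Σ over m = (-0.143990, -0.000000); ×(4π/7) → (-0.258490, -0.000000). Real part: -0.258490

-0.258490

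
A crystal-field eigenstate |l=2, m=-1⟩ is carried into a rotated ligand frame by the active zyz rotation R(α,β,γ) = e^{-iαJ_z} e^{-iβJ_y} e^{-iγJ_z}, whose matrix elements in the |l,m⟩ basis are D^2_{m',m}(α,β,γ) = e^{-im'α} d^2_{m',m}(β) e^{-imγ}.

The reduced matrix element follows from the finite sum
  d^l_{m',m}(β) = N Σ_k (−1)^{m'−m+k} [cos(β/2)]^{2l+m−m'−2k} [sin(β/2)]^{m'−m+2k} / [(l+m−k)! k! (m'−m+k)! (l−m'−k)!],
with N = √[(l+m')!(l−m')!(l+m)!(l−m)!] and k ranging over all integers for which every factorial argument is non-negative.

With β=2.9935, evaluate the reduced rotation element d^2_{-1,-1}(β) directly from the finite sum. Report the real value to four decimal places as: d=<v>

d=-0.0163

d^2_{-1,-1}(β=2.9935) via the finite sum:
With c≡cos(β/2)=0.073979 and s≡sin(β/2)=0.997260, N=[1·6·1·6]^{1/2}=6.000000
k: max(0,(-1)−(-1))=0 … min(2+(-1),2−(-1))=1
  k=0: (−1)^0·6.0000/(6)·0.0740^4·0.9973^0 = +0.000030
  k=1: (−1)^1·6.0000/(2)·0.0740^2·0.9973^2 = -0.016329
d^2_{-1,-1}(2.9935) = +0.000030 -0.016329 = -0.016299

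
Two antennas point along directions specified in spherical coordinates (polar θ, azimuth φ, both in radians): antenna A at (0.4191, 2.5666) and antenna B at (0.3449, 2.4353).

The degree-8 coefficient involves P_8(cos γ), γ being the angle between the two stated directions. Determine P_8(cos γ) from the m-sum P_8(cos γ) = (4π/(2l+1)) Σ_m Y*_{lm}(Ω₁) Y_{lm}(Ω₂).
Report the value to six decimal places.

Summing Y*_{l m}(θ₁,φ₁)·Y_{l m}(θ₂,φ₂) over m ∈ [−8, 8]; prefactor 4π/(2·8+1) = 0.739198:
  term(m=-8) = +0.000000+0.000000i   from Y*(Ω₁)=-0.000043+0.000385i, Y(Ω₂)=+0.000071-0.000052i
  term(m=-7) = +0.000002+0.000003i   from Y*(Ω₁)=+0.002208-0.002690i, Y(Ω₂)=-0.000225+0.000954i
  term(m=-6) = +0.000096+0.000096i   from Y*(Ω₁)=-0.018757+0.005974i, Y(Ω₂)=-0.003157-0.006144i
  term(m=-5) = +0.002173+0.001674i   from Y*(Ω₁)=+0.076091+0.020783i, Y(Ω₂)=+0.032166+0.013217i
  term(m=-4) = +0.025238+0.014625i   from Y*(Ω₁)=-0.151802-0.169909i, Y(Ω₂)=-0.121669+0.039837i
  term(m=-3) = +0.140967+0.058589i   from Y*(Ω₁)=+0.069842+0.449389i, Y(Ω₂)=+0.174902-0.286504i
  term(m=-2) = +0.294395+0.079136i   from Y*(Ω₁)=+0.219246-0.489886i, Y(Ω₂)=+0.089488+0.560897i
  term(m=-1) = +0.057277+0.007564i   from Y*(Ω₁)=-0.112774+0.073081i, Y(Ω₂)=-0.327075-0.279028i
  term(m=+0) = +0.127345+0.000000i   from Y*(Ω₁)=-0.458103-0.000000i, Y(Ω₂)=-0.277983+0.000000i
  term(m=+1) = +0.057277-0.007564i   from Y*(Ω₁)=+0.112774+0.073081i, Y(Ω₂)=+0.327075-0.279028i
  term(m=+2) = +0.294395-0.079136i   from Y*(Ω₁)=+0.219246+0.489886i, Y(Ω₂)=+0.089488-0.560897i
  term(m=+3) = +0.140967-0.058589i   from Y*(Ω₁)=-0.069842+0.449389i, Y(Ω₂)=-0.174902-0.286504i
  term(m=+4) = +0.025238-0.014625i   from Y*(Ω₁)=-0.151802+0.169909i, Y(Ω₂)=-0.121669-0.039837i
  term(m=+5) = +0.002173-0.001674i   from Y*(Ω₁)=-0.076091+0.020783i, Y(Ω₂)=-0.032166+0.013217i
  term(m=+6) = +0.000096-0.000096i   from Y*(Ω₁)=-0.018757-0.005974i, Y(Ω₂)=-0.003157+0.006144i
  term(m=+7) = +0.000002-0.000003i   from Y*(Ω₁)=-0.002208-0.002690i, Y(Ω₂)=+0.000225+0.000954i
  term(m=+8) = +0.000000-0.000000i   from Y*(Ω₁)=-0.000043-0.000385i, Y(Ω₂)=+0.000071+0.000052i
Σ over m = +1.167643-0.000000i; ×(4π/17) → +0.863120-0.000000i. Real part: 0.863120

0.863120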